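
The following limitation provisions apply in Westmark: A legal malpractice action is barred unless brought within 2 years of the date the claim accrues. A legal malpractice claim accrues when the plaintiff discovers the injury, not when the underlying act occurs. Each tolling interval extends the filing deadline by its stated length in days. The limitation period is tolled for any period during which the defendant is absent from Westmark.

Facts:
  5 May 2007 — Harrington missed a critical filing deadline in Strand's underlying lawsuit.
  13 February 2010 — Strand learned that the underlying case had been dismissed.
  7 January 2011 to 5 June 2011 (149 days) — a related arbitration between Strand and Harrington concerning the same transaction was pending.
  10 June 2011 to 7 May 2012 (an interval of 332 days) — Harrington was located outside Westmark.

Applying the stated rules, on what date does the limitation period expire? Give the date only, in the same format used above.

10 January 2013

Accrual is tied to discovery, so the period began on 13 February 2010 rather than on 5 May 2007 when the act occurred.
Adding the 2 years base period to 13 February 2010 gives a deadline of 13 February 2012, before any tolling.
The defendant's absence from the jurisdiction from 10 June 2011 to 7 May 2012 tolled the period for 332 days, extending the deadline to 10 January 2013.
The pending related arbitration from 7 January 2011 to 5 June 2011 does not toll the period, because no stated rule makes a pending arbitration a tolling event.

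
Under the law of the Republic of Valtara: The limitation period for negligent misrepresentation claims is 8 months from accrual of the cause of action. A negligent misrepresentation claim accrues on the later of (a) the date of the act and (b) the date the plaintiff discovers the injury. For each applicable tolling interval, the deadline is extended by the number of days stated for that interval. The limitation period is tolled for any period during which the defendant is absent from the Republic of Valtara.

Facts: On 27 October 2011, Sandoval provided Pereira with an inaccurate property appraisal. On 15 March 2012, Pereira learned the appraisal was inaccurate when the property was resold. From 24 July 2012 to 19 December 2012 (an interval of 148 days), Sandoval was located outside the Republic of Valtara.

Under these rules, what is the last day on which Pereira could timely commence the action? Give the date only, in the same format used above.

The claim accrued on 15 March 2012 — the later of the 27 October 2011 act and the 15 March 2012 discovery.
Adding the 8 months base period to 15 March 2012 gives a deadline of 15 November 2012, before any tolling.
The period was tolled for 148 days by the defendant's absence from the jurisdiction (24 July 2012 to 19 December 2012), pushing the deadline to 12 April 2013.

12 April 2013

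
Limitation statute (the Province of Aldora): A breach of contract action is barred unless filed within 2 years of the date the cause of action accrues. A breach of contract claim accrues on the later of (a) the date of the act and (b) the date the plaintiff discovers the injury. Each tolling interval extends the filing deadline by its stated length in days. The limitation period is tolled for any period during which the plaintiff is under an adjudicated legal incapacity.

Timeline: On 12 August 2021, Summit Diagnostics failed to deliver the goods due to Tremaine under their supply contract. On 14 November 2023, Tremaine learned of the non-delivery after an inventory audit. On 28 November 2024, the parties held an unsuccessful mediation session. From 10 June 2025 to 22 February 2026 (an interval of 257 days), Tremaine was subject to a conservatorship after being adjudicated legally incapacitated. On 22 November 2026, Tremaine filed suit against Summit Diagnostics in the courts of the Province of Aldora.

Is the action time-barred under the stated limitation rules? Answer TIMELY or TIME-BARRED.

Because discovery on 14 November 2023 post-dates the 12 August 2021 act, accrual under the later-of rule falls on 14 November 2023.
2 years from 14 November 2023 is 14 November 2025.
The plaintiff's legal incapacity from 10 June 2025 to 22 February 2026 tolled the period for 257 days, extending the deadline to 29 July 2026.
None of the other events listed affects the running of the period under the stated rules.
The 22 November 2026 filing falls after the 29 July 2026 deadline; the claim is time-barred.

TIME-BARRED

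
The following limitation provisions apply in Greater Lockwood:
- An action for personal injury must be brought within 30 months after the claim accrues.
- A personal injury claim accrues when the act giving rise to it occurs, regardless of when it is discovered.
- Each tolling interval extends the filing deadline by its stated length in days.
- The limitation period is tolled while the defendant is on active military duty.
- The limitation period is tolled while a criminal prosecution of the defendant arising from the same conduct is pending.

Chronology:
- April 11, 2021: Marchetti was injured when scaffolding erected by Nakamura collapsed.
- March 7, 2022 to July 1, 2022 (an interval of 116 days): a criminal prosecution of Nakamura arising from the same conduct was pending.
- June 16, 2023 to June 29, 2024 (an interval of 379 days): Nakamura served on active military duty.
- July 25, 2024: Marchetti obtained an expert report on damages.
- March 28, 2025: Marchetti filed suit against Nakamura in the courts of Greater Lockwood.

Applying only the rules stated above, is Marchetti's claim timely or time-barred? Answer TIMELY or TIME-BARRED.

TIME-BARRED

The claim accrued on April 11, 2021, when the wrongful act occurred.
30 months from April 11, 2021 is October 11, 2023.
The period was tolled for 116 days by the pending criminal prosecution (March 7, 2022 to July 1, 2022), pushing the deadline to February 4, 2024.
The defendant's active military service from June 16, 2023 to June 29, 2024 tolled the period for 379 days, extending the deadline to February 17, 2025.
Nothing else in the chronology tolls or restarts the period.
Filing on March 28, 2025 missed the February 17, 2025 deadline — the action is time-barred.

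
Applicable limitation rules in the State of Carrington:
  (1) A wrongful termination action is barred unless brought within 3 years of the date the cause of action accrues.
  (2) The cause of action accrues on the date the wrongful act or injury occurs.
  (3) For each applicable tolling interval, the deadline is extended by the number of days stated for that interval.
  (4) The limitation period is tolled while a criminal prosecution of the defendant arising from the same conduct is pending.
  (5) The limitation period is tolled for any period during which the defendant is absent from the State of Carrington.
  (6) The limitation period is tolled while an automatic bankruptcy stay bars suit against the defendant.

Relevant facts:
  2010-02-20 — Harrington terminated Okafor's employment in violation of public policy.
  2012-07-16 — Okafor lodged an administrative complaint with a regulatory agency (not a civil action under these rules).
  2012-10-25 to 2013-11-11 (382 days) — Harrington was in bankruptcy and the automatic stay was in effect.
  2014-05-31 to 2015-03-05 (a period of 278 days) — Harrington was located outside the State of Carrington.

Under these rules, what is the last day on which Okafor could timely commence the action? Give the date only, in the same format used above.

2014-03-09

The claim accrued on 2010-02-20, when the wrongful act occurred.
The untolled deadline — 3 years after 2010-02-20 — is 2013-02-20.
Because the automatic bankruptcy stay ran from 2012-10-25 to 2013-11-11, the deadline is extended by 382 days to 2014-03-09.
The defendant's absence from the jurisdiction starting 2014-05-31 came too late — the period had run on 2014-03-09 — and so does not extend the deadline.
The other events in the timeline have no effect on the limitation period under the stated rules.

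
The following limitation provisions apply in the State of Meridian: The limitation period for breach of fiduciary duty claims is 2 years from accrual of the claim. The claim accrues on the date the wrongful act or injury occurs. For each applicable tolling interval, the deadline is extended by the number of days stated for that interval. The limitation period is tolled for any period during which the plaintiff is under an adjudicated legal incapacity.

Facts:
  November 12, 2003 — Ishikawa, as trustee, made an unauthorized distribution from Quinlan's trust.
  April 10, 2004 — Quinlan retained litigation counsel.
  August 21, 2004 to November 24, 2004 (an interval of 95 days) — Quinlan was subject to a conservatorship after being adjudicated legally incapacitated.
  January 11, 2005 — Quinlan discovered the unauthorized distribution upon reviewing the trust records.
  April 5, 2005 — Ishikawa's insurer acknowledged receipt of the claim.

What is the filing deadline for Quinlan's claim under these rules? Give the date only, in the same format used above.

February 15, 2006

Accrual is governed by the date of the act, so the period began to run on November 12, 2003; the later discovery on January 11, 2005 is irrelevant under the stated rule.
Adding the 2 years base period to November 12, 2003 gives a deadline of November 12, 2005, before any tolling.
The period was tolled for 95 days by the plaintiff's legal incapacity (August 21, 2004 to November 24, 2004), pushing the deadline to February 15, 2006.
Nothing else in the chronology tolls or restarts the period.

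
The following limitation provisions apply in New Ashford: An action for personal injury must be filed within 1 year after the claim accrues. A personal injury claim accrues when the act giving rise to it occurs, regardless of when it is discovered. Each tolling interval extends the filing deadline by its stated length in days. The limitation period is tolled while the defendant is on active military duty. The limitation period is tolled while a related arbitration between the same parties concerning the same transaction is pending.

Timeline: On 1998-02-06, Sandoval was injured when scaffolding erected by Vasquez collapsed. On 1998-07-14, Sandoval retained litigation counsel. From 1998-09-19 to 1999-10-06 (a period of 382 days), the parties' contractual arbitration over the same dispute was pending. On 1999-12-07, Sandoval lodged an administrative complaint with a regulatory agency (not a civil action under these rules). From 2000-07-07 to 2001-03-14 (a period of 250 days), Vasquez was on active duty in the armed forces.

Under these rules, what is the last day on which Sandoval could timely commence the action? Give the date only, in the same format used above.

2000-02-23

The claim accrued on 1998-02-06, the date of the act.
1 year from 1998-02-06 is 1999-02-06.
The period was tolled for 382 days by the pending related arbitration (1998-09-19 to 1999-10-06), pushing the deadline to 2000-02-23.
The defendant's active military service starting 2000-07-07 came too late — the period had run on 2000-02-23 — and so does not extend the deadline.
None of the other events listed affects the running of the period under the stated rules.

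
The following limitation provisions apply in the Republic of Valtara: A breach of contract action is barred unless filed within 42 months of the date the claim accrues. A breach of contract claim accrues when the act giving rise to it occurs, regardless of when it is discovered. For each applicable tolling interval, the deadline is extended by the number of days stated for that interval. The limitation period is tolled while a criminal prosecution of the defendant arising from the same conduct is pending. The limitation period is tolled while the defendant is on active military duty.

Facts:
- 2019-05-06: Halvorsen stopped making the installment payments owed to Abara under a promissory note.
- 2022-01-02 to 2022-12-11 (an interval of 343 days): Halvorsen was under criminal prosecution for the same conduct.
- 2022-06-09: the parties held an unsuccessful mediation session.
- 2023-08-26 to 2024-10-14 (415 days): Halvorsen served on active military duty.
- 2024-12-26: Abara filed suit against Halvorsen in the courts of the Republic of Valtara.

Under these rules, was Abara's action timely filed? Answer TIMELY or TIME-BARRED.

The claim accrued on 2019-05-06, the date of the act.
42 months from 2019-05-06 is 2022-11-06.
The pending criminal prosecution from 2022-01-02 to 2022-12-11 tolled the period for 343 days, extending the deadline to 2023-10-15.
The period was tolled for 415 days by the defendant's active military service (2023-08-26 to 2024-10-14), pushing the deadline to 2024-12-03.
None of the other events listed affects the running of the period under the stated rules.
Filing on 2024-12-26 missed the 2024-12-03 deadline — the action is time-barred.

TIME-BARRED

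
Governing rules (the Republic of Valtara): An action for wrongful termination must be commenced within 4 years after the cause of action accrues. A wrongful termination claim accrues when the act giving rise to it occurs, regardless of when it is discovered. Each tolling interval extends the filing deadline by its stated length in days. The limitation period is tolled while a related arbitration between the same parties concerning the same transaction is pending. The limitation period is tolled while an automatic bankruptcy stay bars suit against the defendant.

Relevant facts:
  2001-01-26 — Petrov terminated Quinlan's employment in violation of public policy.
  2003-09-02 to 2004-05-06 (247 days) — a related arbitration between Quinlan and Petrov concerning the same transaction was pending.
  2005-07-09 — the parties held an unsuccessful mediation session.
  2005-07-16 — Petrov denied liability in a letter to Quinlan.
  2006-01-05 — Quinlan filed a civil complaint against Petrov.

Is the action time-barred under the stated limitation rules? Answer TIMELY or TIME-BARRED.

TIME-BARRED

The cause of action accrued on 2001-01-26, the date of the act.
The untolled deadline — 4 years after 2001-01-26 — is 2005-01-26.
The pending related arbitration from 2003-09-02 to 2004-05-06 tolled the period for 247 days, extending the deadline to 2005-09-30.
Nothing else in the chronology tolls or restarts the period.
Quinlan filed on 2006-01-05, after the 2005-09-30 deadline, so the action is time-barred.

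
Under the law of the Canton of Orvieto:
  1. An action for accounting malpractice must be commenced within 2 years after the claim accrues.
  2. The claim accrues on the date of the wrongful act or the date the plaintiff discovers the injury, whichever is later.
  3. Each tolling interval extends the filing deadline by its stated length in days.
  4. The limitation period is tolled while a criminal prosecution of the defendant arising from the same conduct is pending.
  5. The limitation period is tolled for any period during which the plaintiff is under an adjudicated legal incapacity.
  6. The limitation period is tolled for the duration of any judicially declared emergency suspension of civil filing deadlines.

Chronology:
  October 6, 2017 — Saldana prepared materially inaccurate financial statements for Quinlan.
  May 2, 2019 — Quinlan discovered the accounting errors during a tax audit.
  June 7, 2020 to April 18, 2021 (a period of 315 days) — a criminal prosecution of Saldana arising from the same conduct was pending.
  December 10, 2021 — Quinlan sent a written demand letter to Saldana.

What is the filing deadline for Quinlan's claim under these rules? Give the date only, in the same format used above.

March 13, 2022

Because discovery on May 2, 2019 post-dates the October 6, 2017 act, accrual under the later-of rule falls on May 2, 2019.
2 years from May 2, 2019 is May 2, 2021.
The period was tolled for 315 days by the pending criminal prosecution (June 7, 2020 to April 18, 2021), pushing the deadline to March 13, 2022.
None of the other events listed affects the running of the period under the stated rules.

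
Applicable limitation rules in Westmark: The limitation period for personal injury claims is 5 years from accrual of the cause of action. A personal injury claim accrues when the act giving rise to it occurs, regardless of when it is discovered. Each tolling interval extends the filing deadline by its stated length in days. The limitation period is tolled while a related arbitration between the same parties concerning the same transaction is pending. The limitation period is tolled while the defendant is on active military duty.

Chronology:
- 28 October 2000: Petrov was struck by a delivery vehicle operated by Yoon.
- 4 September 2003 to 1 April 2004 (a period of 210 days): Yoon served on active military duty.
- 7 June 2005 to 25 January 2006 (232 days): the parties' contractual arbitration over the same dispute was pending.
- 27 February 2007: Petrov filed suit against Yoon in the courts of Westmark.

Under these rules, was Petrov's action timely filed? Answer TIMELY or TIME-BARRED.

TIME-BARRED

The limitation period began to run on 28 October 2000.
5 years from 28 October 2000 is 28 October 2005.
The period was tolled for 210 days by the defendant's active military service (4 September 2003 to 1 April 2004), pushing the deadline to 26 May 2006.
The period was tolled for 232 days by the pending related arbitration (7 June 2005 to 25 January 2006), pushing the deadline to 13 January 2007.
Petrov filed on 27 February 2007, after the 13 January 2007 deadline, so the action is time-barred.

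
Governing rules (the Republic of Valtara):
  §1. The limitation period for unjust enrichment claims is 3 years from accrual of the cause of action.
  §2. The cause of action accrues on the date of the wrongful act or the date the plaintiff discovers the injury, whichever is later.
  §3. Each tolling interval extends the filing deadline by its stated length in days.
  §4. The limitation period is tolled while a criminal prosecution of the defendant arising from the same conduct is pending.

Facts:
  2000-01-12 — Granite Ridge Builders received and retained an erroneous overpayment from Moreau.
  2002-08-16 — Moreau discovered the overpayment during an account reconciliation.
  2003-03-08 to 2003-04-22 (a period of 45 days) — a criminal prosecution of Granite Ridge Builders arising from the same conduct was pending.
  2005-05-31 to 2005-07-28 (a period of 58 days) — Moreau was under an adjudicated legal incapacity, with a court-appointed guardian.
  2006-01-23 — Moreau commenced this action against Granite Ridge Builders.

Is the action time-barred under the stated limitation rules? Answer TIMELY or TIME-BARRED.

TIME-BARRED

Because discovery on 2002-08-16 post-dates the 2000-01-12 act, accrual under the later-of rule falls on 2002-08-16.
3 years from 2002-08-16 is 2005-08-16.
Because the pending criminal prosecution ran from 2003-03-08 to 2003-04-22, the deadline is extended by 45 days to 2005-09-30.
Although the plaintiff's incapacity ran from 2005-05-31 to 2005-07-28, the stated rules do not make that a tolling event, so it is disregarded.
Filing on 2006-01-23 missed the 2005-09-30 deadline — the action is time-barred.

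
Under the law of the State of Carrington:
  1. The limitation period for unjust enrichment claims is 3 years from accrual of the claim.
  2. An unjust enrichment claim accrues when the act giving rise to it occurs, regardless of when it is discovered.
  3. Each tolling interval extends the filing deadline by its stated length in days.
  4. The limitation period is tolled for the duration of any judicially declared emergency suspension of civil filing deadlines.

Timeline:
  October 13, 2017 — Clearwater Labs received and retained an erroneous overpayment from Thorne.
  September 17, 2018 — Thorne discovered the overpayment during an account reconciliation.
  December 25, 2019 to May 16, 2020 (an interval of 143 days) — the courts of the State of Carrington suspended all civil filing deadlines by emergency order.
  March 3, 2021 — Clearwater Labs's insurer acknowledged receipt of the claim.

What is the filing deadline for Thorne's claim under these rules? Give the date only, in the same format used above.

March 5, 2021

The claim accrued on October 13, 2017, when the wrongful act occurred; under the stated occurrence rule the September 17, 2018 discovery does not delay accrual.
The untolled deadline — 3 years after October 13, 2017 — is October 13, 2020.
Because the emergency suspension of filing deadlines ran from December 25, 2019 to May 16, 2020, the deadline is extended by 143 days to March 5, 2021.
None of the other events listed affects the running of the period under the stated rules.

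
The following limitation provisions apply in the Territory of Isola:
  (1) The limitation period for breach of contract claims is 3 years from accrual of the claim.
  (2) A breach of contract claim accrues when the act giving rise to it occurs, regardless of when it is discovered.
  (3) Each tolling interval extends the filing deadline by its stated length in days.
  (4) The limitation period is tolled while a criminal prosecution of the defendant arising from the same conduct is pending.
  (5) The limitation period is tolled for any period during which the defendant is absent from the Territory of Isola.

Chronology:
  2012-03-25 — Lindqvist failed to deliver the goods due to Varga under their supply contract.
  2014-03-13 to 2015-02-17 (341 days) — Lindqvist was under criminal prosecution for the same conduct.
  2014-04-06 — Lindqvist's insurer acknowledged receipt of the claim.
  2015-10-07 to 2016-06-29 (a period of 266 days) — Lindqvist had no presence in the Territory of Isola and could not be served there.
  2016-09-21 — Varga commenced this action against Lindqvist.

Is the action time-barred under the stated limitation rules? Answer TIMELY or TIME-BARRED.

The claim accrued on 2012-03-25, the date of the act.
The untolled deadline — 3 years after 2012-03-25 — is 2015-03-25.
Because the pending criminal prosecution ran from 2014-03-13 to 2015-02-17, the deadline is extended by 341 days to 2016-02-29.
The period was tolled for 266 days by the defendant's absence from the jurisdiction (2015-10-07 to 2016-06-29), pushing the deadline to 2016-11-21.
None of the other events listed affects the running of the period under the stated rules.
Varga filed on 2016-09-21, before the 2016-11-21 deadline, so the action is timely.

TIMELY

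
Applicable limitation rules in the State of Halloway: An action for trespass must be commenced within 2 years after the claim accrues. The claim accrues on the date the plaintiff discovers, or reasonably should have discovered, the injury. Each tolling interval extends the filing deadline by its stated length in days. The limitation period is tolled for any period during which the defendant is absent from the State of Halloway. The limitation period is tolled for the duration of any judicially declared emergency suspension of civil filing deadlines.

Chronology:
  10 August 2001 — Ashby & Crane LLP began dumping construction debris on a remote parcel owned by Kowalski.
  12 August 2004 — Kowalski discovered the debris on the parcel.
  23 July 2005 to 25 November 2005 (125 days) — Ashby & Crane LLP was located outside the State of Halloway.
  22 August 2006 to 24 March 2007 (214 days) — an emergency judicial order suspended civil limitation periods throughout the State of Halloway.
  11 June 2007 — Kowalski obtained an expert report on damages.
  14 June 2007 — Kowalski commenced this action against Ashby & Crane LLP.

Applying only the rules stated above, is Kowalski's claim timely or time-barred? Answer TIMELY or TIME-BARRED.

The claim did not accrue until Kowalski discovered the injury on 12 August 2004; the 10 August 2001 act date does not start the clock under the stated rule.
Adding the 2 years base period to 12 August 2004 gives a deadline of 12 August 2006, before any tolling.
The defendant's absence from the jurisdiction from 23 July 2005 to 25 November 2005 tolled the period for 125 days, extending the deadline to 15 December 2006.
The emergency suspension of filing deadlines from 22 August 2006 to 24 March 2007 tolled the period for 214 days, extending the deadline to 17 July 2007.
None of the other events listed affects the running of the period under the stated rules.
Filing on 14 June 2007 beat the 17 July 2007 deadline — the action is timely.

TIMELY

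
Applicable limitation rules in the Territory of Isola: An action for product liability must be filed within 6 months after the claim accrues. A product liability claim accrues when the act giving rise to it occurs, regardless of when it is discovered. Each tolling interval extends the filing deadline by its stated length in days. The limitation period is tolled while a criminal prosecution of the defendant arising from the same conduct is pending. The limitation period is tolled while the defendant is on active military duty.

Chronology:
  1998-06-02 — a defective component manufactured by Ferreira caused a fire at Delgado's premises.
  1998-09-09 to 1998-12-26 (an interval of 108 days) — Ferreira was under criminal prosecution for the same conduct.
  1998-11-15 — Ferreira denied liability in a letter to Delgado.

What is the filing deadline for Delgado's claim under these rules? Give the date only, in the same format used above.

1999-03-20

The claim accrued on 1998-06-02, when the wrongful act occurred.
6 months from 1998-06-02 is 1998-12-02.
The pending criminal prosecution from 1998-09-09 to 1998-12-26 tolled the period for 108 days, extending the deadline to 1999-03-20.
The other events in the timeline have no effect on the limitation period under the stated rules.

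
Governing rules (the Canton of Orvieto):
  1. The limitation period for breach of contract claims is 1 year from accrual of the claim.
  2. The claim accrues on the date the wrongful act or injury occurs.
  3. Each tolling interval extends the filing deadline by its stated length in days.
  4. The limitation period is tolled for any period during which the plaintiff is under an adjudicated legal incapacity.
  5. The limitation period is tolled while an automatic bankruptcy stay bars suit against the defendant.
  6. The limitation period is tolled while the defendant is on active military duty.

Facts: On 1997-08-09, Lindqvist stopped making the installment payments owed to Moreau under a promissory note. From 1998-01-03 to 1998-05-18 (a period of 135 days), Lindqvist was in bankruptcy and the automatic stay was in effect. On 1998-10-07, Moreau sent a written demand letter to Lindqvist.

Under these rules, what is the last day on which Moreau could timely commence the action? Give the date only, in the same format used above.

The limitation period began to run on 1997-08-09.
Adding the 1 year base period to 1997-08-09 gives a deadline of 1998-08-09, before any tolling.
The period was tolled for 135 days by the automatic bankruptcy stay (1998-01-03 to 1998-05-18), pushing the deadline to 1998-12-22.
None of the other events listed affects the running of the period under the stated rules.

1998-12-22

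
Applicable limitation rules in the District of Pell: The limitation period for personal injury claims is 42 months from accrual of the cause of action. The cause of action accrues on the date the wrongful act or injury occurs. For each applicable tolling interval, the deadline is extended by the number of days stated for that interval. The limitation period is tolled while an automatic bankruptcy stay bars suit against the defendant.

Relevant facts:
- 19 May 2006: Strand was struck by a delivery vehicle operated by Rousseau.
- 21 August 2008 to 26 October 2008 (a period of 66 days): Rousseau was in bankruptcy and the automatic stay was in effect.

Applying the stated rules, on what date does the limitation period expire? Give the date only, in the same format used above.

The cause of action accrued on 19 May 2006, the date of the act.
42 months from 19 May 2006 is 19 November 2009.
The period was tolled for 66 days by the automatic bankruptcy stay (21 August 2008 to 26 October 2008), pushing the deadline to 24 January 2010.

24 January 2010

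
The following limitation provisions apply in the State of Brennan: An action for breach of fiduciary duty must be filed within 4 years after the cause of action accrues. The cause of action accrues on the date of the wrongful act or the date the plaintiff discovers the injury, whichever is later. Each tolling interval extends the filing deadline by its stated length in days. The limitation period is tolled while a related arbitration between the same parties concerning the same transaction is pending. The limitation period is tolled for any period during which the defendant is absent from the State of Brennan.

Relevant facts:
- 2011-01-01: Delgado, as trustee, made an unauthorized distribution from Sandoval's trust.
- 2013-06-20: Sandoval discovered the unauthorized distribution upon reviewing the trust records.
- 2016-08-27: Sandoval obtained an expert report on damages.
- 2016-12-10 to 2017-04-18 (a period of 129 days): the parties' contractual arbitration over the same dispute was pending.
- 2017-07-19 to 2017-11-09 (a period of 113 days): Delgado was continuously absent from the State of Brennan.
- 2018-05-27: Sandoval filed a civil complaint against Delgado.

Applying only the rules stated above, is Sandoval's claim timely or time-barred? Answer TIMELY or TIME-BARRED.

Because discovery on 2013-06-20 post-dates the 2011-01-01 act, accrual under the later-of rule falls on 2013-06-20.
Adding the 4 years base period to 2013-06-20 gives a deadline of 2017-06-20, before any tolling.
The period was tolled for 129 days by the pending related arbitration (2016-12-10 to 2017-04-18), pushing the deadline to 2017-10-27.
Because the defendant's absence from the jurisdiction ran from 2017-07-19 to 2017-11-09, the deadline is extended by 113 days to 2018-02-17.
None of the other events listed affects the running of the period under the stated rules.
Sandoval filed on 2018-05-27, after the 2018-02-17 deadline, so the action is time-barred.

TIME-BARRED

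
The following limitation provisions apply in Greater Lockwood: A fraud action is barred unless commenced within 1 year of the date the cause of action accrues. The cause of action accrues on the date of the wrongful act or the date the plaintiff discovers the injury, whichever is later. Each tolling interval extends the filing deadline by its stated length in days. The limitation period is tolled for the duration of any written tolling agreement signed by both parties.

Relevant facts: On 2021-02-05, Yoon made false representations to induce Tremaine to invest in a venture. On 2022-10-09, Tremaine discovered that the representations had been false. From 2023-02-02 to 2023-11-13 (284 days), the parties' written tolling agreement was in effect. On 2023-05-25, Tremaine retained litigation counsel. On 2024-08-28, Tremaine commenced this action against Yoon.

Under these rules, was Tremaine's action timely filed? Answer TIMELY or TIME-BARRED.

Taking the later of the act (2021-02-05) and discovery (2022-10-09), the claim accrued on 2022-10-09.
The untolled deadline — 1 year after 2022-10-09 — is 2023-10-09.
Because the written tolling agreement ran from 2023-02-02 to 2023-11-13, the deadline is extended by 284 days to 2024-07-19.
None of the other events listed affects the running of the period under the stated rules.
Filing on 2024-08-28 missed the 2024-07-19 deadline — the action is time-barred.

TIME-BARRED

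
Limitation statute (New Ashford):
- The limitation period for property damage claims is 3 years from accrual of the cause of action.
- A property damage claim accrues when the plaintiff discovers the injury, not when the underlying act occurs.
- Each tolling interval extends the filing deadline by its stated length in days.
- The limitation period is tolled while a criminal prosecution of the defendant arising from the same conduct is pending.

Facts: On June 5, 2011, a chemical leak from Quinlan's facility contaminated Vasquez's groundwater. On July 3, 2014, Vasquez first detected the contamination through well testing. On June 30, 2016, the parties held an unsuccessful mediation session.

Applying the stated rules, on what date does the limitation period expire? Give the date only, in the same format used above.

Accrual is tied to discovery, so the period began on July 3, 2014 rather than on June 5, 2011 when the act occurred.
3 years from July 3, 2014 is July 3, 2017.
Nothing else in the chronology tolls or restarts the period.

July 3, 2017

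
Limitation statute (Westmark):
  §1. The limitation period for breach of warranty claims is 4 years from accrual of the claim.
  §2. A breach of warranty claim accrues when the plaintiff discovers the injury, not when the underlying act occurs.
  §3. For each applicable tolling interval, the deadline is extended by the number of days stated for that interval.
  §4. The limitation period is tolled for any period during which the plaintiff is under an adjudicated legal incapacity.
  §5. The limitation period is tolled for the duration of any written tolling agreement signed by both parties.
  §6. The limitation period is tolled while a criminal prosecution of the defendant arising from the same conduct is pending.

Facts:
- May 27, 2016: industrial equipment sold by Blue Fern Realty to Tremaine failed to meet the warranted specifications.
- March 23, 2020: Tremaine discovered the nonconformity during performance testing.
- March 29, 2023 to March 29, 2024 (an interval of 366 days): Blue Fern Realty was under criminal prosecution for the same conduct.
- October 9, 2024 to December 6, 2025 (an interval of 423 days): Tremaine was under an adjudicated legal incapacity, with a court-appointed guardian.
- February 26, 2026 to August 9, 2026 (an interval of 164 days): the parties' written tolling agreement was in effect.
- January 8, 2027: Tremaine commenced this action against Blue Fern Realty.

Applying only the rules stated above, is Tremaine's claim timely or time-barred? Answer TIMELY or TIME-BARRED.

The claim did not accrue until Tremaine discovered the injury on March 23, 2020; the May 27, 2016 act date does not start the clock under the stated rule.
Adding the 4 years base period to March 23, 2020 gives a deadline of March 23, 2024, before any tolling.
The period was tolled for 366 days by the pending criminal prosecution (March 29, 2023 to March 29, 2024), pushing the deadline to March 24, 2025.
Because the plaintiff's legal incapacity ran from October 9, 2024 to December 6, 2025, the deadline is extended by 423 days to May 21, 2026.
Because the written tolling agreement ran from February 26, 2026 to August 9, 2026, the deadline is extended by 164 days to November 1, 2026.
Filing on January 8, 2027 missed the November 1, 2026 deadline — the action is time-barred.

TIME-BARRED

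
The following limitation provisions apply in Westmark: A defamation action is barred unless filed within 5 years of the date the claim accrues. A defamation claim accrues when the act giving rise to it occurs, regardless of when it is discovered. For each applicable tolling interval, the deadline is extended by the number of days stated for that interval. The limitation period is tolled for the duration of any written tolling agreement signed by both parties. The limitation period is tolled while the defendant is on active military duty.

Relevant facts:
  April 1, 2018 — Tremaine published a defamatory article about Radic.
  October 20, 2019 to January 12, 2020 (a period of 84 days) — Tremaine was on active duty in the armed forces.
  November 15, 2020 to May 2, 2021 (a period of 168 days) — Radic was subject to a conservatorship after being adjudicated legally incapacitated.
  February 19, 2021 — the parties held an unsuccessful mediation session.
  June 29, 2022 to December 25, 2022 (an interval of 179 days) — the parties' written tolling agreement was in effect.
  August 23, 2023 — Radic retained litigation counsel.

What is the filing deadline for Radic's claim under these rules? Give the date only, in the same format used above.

The claim accrued on April 1, 2018, when the wrongful act occurred.
Adding the 5 years base period to April 1, 2018 gives a deadline of April 1, 2023, before any tolling.
The period was tolled for 84 days by the defendant's active military service (October 20, 2019 to January 12, 2020), pushing the deadline to June 24, 2023.
The written tolling agreement from June 29, 2022 to December 25, 2022 tolled the period for 179 days, extending the deadline to December 20, 2023.
No stated provision tolls the period for the plaintiff's incapacity, so the interval from November 15, 2020 to May 2, 2021 has no effect on the deadline.
Nothing else in the chronology tolls or restarts the period.

December 20, 2023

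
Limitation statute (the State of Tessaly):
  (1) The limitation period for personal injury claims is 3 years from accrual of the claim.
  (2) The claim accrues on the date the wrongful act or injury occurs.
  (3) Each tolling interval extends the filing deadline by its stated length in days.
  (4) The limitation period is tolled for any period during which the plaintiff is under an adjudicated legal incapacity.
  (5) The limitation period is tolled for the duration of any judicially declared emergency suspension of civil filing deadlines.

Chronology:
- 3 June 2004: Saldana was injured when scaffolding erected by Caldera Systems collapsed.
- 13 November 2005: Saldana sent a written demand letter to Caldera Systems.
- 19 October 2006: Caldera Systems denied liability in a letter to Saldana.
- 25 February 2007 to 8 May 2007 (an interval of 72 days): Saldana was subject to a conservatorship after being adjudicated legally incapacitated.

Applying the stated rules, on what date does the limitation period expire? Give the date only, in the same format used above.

14 August 2007

The claim accrued on 3 June 2004, when the wrongful act occurred.
The untolled deadline — 3 years after 3 June 2004 — is 3 June 2007.
Because the plaintiff's legal incapacity ran from 25 February 2007 to 8 May 2007, the deadline is extended by 72 days to 14 August 2007.
Nothing else in the chronology tolls or restarts the period.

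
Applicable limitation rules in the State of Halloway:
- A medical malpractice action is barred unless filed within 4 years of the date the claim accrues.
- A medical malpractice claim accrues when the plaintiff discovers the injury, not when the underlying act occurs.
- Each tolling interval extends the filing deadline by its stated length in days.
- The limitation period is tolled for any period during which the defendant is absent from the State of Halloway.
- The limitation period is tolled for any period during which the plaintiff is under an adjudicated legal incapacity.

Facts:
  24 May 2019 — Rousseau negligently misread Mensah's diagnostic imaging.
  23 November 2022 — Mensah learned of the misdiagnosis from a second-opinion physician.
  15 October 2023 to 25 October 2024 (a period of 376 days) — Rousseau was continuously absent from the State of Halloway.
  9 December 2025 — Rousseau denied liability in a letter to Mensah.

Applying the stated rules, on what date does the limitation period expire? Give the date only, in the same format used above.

4 December 2027

The claim did not accrue until Mensah discovered the injury on 23 November 2022; the 24 May 2019 act date does not start the clock under the stated rule.
Adding the 4 years base period to 23 November 2022 gives a deadline of 23 November 2026, before any tolling.
The defendant's absence from the jurisdiction from 15 October 2023 to 25 October 2024 tolled the period for 376 days, extending the deadline to 4 December 2027.
Nothing else in the chronology tolls or restarts the period.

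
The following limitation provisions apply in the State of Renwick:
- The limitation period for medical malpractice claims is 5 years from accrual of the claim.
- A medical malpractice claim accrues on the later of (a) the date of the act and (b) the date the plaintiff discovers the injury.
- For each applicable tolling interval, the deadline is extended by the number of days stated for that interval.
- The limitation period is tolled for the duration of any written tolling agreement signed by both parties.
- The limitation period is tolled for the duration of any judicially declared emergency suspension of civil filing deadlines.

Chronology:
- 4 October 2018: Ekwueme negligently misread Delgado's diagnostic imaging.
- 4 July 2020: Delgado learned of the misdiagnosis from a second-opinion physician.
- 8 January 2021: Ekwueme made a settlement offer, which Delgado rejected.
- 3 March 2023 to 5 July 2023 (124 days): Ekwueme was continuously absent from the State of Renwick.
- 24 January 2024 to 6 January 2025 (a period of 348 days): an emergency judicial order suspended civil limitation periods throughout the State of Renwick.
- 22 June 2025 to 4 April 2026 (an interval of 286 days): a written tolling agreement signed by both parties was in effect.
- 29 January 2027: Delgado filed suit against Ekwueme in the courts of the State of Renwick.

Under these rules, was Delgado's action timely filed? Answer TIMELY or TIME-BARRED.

Because discovery on 4 July 2020 post-dates the 4 October 2018 act, accrual under the later-of rule falls on 4 July 2020.
The untolled deadline — 5 years after 4 July 2020 — is 4 July 2025.
Because the emergency suspension of filing deadlines ran from 24 January 2024 to 6 January 2025, the deadline is extended by 348 days to 17 June 2026.
Because the written tolling agreement ran from 22 June 2025 to 4 April 2026, the deadline is extended by 286 days to 30 March 2027.
The defendant's absence from the jurisdiction from 3 March 2023 to 5 July 2023 does not toll the period, because no stated rule makes the defendant's absence a tolling event.
None of the other events listed affects the running of the period under the stated rules.
The 29 January 2027 filing precedes the 30 March 2027 deadline; the claim is timely.

TIMELY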